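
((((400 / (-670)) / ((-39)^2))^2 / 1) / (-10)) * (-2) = 320 / 10385036649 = 0.00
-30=-30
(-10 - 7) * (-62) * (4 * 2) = 8432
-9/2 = -4.50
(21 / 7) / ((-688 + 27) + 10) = -1 / 217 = -0.00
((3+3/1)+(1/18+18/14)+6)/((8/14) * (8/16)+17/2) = 41/27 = 1.52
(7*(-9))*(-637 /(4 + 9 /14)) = 43218 /5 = 8643.60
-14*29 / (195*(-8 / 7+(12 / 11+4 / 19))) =-10241 / 780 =-13.13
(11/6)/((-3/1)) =-11/18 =-0.61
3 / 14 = 0.21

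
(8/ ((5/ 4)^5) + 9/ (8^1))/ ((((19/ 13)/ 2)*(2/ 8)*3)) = 1217593/ 178125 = 6.84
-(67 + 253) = -320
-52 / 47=-1.11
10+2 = 12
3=3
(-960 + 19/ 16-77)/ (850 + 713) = -0.66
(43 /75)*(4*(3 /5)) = 172 /125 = 1.38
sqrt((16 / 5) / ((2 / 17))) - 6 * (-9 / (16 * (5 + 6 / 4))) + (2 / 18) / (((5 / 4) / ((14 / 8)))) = 5.89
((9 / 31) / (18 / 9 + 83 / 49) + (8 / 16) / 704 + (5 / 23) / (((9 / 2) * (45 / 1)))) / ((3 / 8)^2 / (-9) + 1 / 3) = 1183042733 / 4676106402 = 0.25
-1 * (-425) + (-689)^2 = 475146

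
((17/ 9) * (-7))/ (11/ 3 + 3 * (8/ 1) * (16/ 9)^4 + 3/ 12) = -115668/ 2131415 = -0.05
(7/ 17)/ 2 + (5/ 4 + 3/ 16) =447/ 272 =1.64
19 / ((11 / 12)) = 228 / 11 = 20.73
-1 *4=-4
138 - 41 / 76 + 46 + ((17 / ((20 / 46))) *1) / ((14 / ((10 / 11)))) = 1088469 / 5852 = 186.00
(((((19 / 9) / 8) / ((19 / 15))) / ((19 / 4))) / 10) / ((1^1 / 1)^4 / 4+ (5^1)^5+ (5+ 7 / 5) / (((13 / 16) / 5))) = 13 / 9379977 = 0.00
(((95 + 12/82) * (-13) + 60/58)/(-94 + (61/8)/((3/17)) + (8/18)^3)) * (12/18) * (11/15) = 20948436432/1757966225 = 11.92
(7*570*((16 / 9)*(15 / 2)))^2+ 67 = 2830240067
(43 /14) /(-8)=-43 /112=-0.38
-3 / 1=-3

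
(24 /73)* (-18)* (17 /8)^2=-7803 /292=-26.72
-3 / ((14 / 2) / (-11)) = 33 / 7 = 4.71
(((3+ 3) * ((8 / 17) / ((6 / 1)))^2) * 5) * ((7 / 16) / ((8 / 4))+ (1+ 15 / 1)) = 865 / 289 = 2.99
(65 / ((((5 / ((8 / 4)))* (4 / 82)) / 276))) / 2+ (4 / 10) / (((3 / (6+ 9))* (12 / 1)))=441325 / 6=73554.17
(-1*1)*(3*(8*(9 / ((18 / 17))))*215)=-43860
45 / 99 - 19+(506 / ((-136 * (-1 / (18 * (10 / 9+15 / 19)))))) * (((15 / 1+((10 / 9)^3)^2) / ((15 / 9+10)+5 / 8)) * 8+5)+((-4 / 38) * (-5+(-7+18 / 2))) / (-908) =16997294024165254 / 8429598276363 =2016.38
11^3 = 1331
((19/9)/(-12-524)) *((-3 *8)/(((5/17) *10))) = 323/10050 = 0.03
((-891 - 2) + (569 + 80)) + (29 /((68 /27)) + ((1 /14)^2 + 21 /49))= -193299 /833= -232.05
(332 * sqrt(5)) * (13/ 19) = 507.94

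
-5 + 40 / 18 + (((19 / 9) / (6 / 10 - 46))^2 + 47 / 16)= 10810903 / 66781584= 0.16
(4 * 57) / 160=57 / 40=1.42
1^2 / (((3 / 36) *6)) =2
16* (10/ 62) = 80/ 31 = 2.58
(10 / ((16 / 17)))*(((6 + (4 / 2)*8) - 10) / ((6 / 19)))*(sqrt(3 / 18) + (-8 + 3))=-8075 / 4 + 1615*sqrt(6) / 24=-1853.92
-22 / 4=-11 / 2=-5.50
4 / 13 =0.31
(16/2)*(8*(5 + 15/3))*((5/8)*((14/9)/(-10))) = -560/9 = -62.22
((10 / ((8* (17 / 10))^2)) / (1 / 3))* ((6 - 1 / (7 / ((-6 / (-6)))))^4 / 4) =1059660375 / 22204448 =47.72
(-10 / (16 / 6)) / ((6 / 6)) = -3.75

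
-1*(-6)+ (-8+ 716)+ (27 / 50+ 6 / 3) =35827 / 50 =716.54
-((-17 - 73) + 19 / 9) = 791 / 9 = 87.89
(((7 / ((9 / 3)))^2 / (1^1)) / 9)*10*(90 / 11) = 4900 / 99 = 49.49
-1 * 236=-236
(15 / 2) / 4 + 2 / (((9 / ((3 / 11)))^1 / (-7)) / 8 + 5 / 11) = -8611 / 664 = -12.97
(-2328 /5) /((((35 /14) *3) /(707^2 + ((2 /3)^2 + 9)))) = -6982022752 /225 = -31031212.23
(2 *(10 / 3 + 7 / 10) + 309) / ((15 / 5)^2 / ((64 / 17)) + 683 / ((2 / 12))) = 304384 / 3936375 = 0.08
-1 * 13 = -13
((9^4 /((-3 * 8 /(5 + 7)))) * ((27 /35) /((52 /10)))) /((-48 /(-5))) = -295245 /5824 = -50.69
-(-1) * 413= 413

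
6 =6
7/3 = 2.33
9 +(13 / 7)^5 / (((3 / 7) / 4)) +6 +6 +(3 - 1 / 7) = 1657015 / 7203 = 230.05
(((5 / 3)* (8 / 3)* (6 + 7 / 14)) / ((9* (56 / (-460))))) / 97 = -14950 / 54999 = -0.27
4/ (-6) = -2/ 3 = -0.67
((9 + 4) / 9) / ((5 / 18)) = 26 / 5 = 5.20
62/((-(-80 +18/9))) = 31/39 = 0.79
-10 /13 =-0.77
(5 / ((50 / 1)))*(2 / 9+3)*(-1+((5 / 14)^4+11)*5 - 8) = 17112523 / 1152480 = 14.85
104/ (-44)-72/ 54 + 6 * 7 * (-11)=-15368/ 33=-465.70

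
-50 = -50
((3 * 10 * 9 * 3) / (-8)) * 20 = -2025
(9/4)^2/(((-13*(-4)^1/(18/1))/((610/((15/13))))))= 14823/16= 926.44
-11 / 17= -0.65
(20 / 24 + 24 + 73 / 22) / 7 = 929 / 231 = 4.02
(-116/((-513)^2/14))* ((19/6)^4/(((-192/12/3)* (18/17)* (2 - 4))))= -1245811/22674816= -0.05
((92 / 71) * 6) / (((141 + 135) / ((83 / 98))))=83 / 3479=0.02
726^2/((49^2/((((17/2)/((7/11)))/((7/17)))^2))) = 1331662916529/5764801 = 230998.94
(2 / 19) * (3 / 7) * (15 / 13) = 90 / 1729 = 0.05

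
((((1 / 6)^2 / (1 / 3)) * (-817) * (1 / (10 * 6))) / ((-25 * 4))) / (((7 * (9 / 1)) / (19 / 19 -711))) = -58007 / 453600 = -0.13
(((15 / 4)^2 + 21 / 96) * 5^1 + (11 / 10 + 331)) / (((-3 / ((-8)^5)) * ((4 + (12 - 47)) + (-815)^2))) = 1437184 / 216585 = 6.64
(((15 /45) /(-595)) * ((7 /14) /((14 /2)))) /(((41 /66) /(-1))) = 11 /170765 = 0.00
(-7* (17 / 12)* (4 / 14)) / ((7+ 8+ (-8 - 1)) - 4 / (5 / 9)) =85 / 36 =2.36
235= 235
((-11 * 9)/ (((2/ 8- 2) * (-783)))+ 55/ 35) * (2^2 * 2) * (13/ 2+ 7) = 32868/ 203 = 161.91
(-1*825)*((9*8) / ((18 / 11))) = -36300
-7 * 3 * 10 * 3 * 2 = -1260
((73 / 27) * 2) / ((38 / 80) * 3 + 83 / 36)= 5840 / 4029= 1.45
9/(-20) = -0.45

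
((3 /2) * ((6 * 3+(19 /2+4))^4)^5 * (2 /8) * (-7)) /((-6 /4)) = 6790613759064448017536784535660985607 /4194304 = 1619008483663665775665470000000.00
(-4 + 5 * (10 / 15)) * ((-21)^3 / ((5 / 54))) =333396 / 5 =66679.20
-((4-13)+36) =-27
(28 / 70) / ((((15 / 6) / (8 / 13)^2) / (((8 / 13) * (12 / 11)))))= 24576 / 604175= 0.04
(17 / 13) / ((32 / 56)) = 119 / 52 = 2.29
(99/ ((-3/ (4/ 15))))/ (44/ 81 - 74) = 1782/ 14875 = 0.12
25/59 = 0.42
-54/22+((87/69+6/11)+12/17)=248/4301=0.06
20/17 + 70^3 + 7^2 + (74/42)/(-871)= 106670422594/310947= 343050.17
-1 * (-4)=4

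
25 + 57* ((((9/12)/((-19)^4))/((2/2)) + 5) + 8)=21015985/27436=766.00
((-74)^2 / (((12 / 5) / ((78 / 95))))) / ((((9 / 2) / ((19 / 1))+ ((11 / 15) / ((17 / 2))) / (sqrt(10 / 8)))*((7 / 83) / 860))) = 14868809936370000 / 164776787-2166505465238400*sqrt(5) / 164776787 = 60835974.68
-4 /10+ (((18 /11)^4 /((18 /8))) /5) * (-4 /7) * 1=-391598 /512435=-0.76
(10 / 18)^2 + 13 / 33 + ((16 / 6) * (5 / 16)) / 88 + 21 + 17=551879 / 14256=38.71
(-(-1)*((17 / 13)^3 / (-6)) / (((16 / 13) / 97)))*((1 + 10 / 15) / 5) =-476561 / 48672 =-9.79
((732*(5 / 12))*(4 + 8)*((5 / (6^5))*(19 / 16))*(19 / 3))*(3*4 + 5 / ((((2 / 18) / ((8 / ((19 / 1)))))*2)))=492575 / 1296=380.07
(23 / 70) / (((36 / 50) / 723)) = 329.94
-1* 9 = -9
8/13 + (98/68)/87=24301/38454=0.63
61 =61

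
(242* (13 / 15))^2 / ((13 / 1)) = 761332 / 225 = 3383.70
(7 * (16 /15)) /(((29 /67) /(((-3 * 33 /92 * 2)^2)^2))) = 15017317623 /40576945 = 370.09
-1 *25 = -25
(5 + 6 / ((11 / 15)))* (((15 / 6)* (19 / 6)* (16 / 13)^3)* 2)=28211200 / 72501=389.11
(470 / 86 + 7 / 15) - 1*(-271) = 178621 / 645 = 276.93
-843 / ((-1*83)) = 843 / 83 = 10.16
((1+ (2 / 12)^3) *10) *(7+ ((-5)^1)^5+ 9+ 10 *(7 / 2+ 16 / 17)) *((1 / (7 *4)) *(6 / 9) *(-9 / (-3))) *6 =-1345865 / 102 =-13194.75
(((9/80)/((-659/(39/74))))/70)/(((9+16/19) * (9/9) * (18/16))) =-741/6383469400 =-0.00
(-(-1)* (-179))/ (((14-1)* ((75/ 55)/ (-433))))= 852577/ 195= 4372.19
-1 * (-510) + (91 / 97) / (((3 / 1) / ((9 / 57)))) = 940021 / 1843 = 510.05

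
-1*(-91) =91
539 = 539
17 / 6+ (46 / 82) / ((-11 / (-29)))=11669 / 2706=4.31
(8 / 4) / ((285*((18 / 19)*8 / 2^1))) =0.00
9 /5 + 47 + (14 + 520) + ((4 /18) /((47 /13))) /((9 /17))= 11095808 /19035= 582.92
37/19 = 1.95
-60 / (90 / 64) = -128 / 3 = -42.67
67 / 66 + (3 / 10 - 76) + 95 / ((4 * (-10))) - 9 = -113599 / 1320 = -86.06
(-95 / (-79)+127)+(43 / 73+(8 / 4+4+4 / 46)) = 17890423 / 132641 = 134.88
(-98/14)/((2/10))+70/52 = -33.65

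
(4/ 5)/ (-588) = -1/ 735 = -0.00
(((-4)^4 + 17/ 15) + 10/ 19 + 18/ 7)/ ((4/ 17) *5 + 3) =8825737/ 141645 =62.31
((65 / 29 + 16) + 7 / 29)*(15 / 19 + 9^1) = 99696 / 551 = 180.94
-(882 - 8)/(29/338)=-295412/29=-10186.62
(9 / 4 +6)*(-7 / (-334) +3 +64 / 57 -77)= -15257407 / 25384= -601.06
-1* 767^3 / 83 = -451217663 / 83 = -5436357.39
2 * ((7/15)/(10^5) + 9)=13500007/750000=18.00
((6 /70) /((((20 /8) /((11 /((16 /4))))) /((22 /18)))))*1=0.12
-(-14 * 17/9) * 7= 1666/9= 185.11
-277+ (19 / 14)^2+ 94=-35507 / 196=-181.16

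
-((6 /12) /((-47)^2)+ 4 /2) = -8837 /4418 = -2.00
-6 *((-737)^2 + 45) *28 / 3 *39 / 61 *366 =-7118276256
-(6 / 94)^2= -9 / 2209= -0.00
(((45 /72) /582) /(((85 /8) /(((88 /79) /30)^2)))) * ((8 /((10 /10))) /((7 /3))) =7744 /16208969175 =0.00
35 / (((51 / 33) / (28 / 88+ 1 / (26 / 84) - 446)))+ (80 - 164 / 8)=-2201318 / 221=-9960.71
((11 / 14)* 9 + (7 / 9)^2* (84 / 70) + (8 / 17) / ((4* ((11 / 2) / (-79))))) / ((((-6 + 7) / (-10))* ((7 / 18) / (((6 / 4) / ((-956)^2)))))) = -2158579 / 8374395568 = -0.00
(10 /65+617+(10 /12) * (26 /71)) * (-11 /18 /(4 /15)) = -11754490 /8307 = -1415.01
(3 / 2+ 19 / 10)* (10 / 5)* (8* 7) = 1904 / 5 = 380.80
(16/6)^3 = 512/27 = 18.96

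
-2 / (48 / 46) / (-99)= 23 / 1188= 0.02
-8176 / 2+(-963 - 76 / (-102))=-257563 / 51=-5050.25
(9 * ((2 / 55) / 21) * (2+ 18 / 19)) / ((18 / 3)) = 8 / 1045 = 0.01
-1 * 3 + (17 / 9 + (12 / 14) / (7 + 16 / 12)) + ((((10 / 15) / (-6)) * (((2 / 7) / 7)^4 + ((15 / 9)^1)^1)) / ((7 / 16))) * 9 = -43743367588 / 9079561575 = -4.82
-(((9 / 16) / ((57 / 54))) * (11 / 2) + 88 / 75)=-93577 / 22800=-4.10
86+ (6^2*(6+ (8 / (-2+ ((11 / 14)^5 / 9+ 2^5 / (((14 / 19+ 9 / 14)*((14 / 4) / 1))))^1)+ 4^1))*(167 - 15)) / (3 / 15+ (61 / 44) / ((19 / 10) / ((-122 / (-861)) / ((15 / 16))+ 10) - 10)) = 834590490974144299014 / 764305034770297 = 1091959.95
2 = 2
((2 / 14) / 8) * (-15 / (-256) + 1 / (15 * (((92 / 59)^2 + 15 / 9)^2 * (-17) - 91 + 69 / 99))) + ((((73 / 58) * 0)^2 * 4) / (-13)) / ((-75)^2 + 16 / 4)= 4815753941571 / 4616553138411520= 0.00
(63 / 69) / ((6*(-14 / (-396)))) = 4.30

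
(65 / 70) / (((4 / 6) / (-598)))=-11661 / 14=-832.93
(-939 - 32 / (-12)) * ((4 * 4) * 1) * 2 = -89888 / 3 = -29962.67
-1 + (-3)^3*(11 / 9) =-34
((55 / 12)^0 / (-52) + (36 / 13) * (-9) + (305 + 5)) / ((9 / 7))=11529 / 52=221.71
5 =5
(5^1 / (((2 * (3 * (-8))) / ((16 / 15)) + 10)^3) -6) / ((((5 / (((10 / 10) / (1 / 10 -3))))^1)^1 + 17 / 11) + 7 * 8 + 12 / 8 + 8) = -565961 / 4956350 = -0.11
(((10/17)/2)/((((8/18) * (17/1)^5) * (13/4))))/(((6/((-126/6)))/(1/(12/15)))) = -1575/2510307176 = -0.00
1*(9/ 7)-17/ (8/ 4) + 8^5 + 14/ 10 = 2293353/ 70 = 32762.19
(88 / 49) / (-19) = -88 / 931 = -0.09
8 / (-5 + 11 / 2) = 16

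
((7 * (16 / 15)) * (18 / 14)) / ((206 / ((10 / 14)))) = 24 / 721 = 0.03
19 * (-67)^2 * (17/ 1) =1449947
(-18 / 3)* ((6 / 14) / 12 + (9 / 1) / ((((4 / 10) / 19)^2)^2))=-15394168137 / 56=-274895859.59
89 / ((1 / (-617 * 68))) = -3734084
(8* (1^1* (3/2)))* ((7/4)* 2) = 42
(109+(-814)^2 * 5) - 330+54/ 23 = 76193511/ 23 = 3312761.35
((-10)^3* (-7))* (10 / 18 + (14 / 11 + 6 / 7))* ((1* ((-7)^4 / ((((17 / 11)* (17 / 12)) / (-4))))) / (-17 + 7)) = 7149217600 / 867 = 8245925.72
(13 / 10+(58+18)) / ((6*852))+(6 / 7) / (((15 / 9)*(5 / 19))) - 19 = -30471137 / 1789200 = -17.03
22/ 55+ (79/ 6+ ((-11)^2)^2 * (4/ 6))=293227/ 30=9774.23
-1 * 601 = -601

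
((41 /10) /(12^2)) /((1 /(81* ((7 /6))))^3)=30755781 /1280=24027.95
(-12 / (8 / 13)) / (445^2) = -39 / 396050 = -0.00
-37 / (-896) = 37 / 896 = 0.04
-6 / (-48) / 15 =1 / 120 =0.01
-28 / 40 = -7 / 10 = -0.70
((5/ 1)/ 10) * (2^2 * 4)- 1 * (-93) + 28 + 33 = 162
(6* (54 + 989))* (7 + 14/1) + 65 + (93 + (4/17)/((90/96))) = 33551944/255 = 131576.25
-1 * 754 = -754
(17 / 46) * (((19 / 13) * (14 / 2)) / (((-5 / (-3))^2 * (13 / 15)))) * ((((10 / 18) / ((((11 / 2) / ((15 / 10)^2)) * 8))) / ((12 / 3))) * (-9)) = -549423 / 5472896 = -0.10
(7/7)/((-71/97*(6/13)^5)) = -65.23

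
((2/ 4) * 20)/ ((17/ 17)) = 10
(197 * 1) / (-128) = -1.54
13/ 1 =13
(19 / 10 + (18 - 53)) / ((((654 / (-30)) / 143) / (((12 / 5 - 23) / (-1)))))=4875299 / 1090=4472.75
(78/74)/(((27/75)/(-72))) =-7800/37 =-210.81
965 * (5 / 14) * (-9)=-43425 / 14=-3101.79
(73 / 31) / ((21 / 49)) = 511 / 93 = 5.49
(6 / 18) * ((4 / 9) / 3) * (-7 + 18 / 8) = -19 / 81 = -0.23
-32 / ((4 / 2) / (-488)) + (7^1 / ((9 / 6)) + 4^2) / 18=210847 / 27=7809.15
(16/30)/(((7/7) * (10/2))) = 8/75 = 0.11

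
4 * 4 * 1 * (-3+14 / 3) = 80 / 3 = 26.67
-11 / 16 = -0.69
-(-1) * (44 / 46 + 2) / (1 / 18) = 1224 / 23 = 53.22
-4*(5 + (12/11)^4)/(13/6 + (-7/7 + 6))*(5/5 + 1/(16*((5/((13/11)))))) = -251667939/69251930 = -3.63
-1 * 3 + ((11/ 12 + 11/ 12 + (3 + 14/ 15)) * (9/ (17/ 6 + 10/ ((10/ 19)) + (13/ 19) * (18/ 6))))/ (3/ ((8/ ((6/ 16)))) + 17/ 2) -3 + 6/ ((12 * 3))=-252158453/ 45174570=-5.58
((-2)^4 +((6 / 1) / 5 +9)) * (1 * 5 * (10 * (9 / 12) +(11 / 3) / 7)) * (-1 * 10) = -220735 / 21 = -10511.19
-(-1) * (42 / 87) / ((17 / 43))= 602 / 493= 1.22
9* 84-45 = 711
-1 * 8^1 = -8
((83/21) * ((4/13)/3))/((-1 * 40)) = -83/8190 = -0.01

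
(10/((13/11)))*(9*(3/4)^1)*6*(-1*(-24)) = 106920/13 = 8224.62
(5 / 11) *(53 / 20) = 53 / 44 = 1.20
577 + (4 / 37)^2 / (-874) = 345191973 / 598253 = 577.00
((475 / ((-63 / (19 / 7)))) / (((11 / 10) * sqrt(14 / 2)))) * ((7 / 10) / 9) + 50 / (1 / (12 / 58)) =300 / 29 - 9025 * sqrt(7) / 43659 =9.80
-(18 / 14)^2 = -81 / 49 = -1.65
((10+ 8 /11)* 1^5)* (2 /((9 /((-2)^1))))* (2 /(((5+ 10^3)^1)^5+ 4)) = -944 /101499874059684771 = -0.00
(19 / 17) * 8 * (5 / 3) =14.90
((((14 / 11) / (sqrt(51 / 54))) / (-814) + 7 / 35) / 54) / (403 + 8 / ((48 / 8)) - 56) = 1 / 94050 - 7 * sqrt(34) / 477203430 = 0.00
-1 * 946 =-946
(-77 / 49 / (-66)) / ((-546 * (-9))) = 1 / 206388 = 0.00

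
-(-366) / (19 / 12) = 4392 / 19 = 231.16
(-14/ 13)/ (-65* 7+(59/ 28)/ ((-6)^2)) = 14112/ 5961553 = 0.00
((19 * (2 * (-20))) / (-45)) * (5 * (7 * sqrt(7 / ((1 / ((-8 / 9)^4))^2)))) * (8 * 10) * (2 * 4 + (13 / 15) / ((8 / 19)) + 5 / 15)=811677.01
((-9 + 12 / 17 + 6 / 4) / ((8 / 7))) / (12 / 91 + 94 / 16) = -147147 / 148682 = -0.99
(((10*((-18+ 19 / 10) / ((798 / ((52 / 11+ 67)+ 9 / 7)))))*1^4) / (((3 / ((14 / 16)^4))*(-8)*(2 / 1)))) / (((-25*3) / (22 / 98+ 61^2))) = -152818141 / 17121280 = -8.93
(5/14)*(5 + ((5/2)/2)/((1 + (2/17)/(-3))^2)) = 305125/134456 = 2.27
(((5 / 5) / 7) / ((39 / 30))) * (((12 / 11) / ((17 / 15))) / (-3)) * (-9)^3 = 437400 / 17017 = 25.70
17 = 17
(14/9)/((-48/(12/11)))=-7/198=-0.04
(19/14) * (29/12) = 551/168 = 3.28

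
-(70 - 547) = 477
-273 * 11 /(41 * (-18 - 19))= 1.98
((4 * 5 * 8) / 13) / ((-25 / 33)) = -1056 / 65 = -16.25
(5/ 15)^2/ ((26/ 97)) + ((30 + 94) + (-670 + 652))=24901/ 234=106.41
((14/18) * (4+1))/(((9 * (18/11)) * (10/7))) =539/2916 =0.18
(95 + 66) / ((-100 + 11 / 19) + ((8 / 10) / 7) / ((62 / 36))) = -3319015 / 2048197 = -1.62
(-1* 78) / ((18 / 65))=-845 / 3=-281.67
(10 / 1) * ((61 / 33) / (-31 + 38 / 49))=-29890 / 48873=-0.61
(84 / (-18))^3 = -2744 / 27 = -101.63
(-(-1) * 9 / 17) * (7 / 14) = 9 / 34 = 0.26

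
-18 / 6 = -3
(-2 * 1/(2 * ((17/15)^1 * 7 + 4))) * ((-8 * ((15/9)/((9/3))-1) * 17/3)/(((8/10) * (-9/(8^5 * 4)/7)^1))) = 3119513600/14499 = 215153.71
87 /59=1.47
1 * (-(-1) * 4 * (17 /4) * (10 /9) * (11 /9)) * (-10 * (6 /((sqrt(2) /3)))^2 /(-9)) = 37400 /9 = 4155.56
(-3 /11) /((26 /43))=-129 /286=-0.45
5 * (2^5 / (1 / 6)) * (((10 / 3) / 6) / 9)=1600 / 27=59.26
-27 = -27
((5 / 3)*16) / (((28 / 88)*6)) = 13.97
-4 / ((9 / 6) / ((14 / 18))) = -56 / 27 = -2.07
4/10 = 2/5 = 0.40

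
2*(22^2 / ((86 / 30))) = 337.67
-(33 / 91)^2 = -1089 / 8281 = -0.13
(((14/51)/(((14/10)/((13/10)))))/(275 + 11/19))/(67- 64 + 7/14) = 247/934626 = 0.00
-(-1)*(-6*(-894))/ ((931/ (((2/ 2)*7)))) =40.33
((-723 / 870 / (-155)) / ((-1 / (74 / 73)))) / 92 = -8917 / 150942100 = -0.00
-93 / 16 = -5.81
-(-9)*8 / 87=24 / 29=0.83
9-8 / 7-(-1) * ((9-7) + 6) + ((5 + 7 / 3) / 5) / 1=1819 / 105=17.32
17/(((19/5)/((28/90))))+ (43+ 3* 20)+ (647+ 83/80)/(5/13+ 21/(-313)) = 1995651943/930240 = 2145.31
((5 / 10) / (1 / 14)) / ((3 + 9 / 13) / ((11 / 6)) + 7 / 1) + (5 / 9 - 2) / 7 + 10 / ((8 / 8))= 858376 / 81207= 10.57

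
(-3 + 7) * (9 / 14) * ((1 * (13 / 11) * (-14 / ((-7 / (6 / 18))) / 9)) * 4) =208 / 231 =0.90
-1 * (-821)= 821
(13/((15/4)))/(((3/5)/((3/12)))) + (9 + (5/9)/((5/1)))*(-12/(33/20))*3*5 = -98257/99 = -992.49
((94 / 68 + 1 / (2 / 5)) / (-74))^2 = 1089 / 395641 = 0.00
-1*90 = -90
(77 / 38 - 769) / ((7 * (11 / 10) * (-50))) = 5829 / 2926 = 1.99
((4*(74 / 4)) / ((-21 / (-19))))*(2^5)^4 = 1474297856 / 21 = 70204659.81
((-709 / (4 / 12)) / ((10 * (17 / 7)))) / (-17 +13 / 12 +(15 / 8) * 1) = 178668 / 28645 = 6.24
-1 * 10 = -10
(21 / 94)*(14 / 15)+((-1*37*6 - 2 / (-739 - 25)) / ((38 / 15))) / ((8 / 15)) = -4478268353 / 27290080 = -164.10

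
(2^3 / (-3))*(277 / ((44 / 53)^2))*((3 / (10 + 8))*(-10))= 3890465 / 2178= 1786.26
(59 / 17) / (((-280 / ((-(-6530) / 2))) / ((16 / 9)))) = -77054 / 1071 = -71.95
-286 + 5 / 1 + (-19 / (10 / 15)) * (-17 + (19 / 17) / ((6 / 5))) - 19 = 10741 / 68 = 157.96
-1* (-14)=14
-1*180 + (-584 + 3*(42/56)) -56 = -3271/4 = -817.75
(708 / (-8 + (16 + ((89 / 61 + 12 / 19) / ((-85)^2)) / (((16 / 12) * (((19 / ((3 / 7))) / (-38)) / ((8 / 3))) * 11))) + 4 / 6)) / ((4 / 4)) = 11606052150 / 142069579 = 81.69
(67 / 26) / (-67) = -1 / 26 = -0.04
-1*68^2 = -4624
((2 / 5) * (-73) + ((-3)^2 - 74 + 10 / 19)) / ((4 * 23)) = -1.02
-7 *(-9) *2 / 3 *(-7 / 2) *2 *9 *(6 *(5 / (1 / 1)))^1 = -79380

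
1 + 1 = 2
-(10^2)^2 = -10000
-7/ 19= -0.37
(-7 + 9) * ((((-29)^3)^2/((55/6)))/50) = 3568939926/1375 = 2595592.67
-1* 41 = -41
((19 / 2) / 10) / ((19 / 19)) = 19 / 20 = 0.95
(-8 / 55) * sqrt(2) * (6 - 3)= -24 * sqrt(2) / 55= -0.62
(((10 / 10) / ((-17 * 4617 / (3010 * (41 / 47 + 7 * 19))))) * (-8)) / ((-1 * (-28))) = 5411120 / 3688983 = 1.47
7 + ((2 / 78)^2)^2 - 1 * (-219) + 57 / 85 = 44573067832 / 196642485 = 226.67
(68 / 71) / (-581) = -68 / 41251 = -0.00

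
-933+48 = -885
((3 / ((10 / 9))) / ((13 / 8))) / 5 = 108 / 325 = 0.33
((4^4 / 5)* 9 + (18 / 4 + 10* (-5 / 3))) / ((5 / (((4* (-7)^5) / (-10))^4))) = 8591392896796479371672 / 46875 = 183283048464991559.93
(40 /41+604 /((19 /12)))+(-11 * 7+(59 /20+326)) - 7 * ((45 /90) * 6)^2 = 8902401 /15580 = 571.40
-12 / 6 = -2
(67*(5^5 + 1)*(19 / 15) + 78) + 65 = 1327181 / 5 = 265436.20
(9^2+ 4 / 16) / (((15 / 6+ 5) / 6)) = 65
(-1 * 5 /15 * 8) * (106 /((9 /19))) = -16112 /27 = -596.74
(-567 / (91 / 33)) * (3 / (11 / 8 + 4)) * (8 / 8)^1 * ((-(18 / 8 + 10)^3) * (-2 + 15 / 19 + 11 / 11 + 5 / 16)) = 29246247261 / 1359488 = 21512.69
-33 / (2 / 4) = -66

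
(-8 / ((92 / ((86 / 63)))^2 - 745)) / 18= -7396 / 63188091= -0.00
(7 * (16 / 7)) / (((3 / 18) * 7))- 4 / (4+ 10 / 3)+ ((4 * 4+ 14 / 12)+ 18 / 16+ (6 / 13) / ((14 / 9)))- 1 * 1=738911 / 24024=30.76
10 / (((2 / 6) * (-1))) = -30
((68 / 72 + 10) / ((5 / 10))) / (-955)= -0.02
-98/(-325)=98/325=0.30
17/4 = 4.25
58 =58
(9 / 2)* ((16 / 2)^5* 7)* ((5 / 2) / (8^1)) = 322560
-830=-830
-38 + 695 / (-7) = -961 / 7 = -137.29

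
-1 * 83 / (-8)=83 / 8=10.38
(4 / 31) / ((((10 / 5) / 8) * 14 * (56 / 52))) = 52 / 1519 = 0.03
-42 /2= -21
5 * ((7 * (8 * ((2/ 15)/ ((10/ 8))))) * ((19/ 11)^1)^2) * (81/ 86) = 2183328/ 26015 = 83.93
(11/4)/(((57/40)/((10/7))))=1100/399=2.76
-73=-73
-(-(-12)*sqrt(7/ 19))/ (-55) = 0.13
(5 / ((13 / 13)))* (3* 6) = 90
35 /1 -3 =32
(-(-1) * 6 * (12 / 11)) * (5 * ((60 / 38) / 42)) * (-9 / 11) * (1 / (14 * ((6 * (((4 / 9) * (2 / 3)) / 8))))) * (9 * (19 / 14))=-164025 / 41503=-3.95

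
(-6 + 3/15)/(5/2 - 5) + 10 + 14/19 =13.06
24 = 24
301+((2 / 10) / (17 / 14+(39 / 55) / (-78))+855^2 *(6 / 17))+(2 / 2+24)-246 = 2035805949 / 7888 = 258088.99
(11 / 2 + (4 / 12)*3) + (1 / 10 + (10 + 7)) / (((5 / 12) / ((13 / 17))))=32201 / 850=37.88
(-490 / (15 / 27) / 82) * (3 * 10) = -13230 / 41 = -322.68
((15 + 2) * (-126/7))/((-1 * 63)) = 34/7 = 4.86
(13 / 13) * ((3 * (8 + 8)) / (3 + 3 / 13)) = 104 / 7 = 14.86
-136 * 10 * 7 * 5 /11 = -47600 /11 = -4327.27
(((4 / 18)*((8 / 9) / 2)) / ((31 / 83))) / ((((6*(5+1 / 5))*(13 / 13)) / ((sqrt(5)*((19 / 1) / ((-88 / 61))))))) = -480985*sqrt(5) / 4308876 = -0.25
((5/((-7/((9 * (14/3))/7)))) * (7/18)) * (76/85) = -76/51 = -1.49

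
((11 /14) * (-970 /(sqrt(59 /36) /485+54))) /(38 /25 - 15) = 60989373225000 /58250738737219 - 388121250 * sqrt(59) /58250738737219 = 1.05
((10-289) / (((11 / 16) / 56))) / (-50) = 124992 / 275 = 454.52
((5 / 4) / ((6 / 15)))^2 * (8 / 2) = 625 / 16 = 39.06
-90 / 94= -45 / 47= -0.96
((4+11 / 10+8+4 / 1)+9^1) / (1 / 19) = 4959 / 10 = 495.90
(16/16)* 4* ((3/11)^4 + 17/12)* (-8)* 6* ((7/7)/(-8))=499738/14641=34.13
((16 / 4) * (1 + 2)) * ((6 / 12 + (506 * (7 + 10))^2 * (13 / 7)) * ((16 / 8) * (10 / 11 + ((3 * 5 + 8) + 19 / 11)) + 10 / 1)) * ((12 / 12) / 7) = 7780067642484 / 539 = 14434262787.54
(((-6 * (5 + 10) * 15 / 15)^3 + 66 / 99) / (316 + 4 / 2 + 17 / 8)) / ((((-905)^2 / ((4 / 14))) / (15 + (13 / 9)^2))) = -0.01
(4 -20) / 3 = -16 / 3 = -5.33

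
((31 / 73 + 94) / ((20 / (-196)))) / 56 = -48251 / 2920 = -16.52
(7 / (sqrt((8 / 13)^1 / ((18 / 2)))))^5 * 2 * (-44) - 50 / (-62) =25 / 31 - 7592343759 * sqrt(26) / 32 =-1209797154.85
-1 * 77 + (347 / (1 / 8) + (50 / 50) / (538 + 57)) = 1605906 / 595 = 2699.00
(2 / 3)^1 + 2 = 8 / 3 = 2.67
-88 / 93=-0.95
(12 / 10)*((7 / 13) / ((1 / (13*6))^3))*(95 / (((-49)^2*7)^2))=4161456 / 40353607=0.10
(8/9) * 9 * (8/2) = 32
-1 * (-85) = 85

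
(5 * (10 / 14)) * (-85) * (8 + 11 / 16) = -295375 / 112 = -2637.28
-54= -54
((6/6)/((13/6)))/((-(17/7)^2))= -294/3757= -0.08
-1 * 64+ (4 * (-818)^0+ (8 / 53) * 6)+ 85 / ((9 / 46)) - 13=172841 / 477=362.35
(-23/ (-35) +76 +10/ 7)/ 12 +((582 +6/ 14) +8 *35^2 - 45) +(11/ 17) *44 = 24686327/ 2380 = 10372.41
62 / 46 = 31 / 23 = 1.35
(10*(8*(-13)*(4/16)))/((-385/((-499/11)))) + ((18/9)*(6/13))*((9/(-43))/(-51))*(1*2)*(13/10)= -94809448/3095785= -30.63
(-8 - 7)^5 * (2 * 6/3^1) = -3037500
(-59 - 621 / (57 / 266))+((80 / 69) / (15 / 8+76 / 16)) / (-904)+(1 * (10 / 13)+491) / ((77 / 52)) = -83523037357 / 31819557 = -2624.90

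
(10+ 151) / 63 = 23 / 9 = 2.56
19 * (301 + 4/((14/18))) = 40717/7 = 5816.71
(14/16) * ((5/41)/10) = 7/656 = 0.01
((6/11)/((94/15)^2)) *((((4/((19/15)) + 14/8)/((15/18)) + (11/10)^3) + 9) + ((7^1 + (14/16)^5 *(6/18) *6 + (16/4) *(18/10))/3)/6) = 35860638963/151283630080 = 0.24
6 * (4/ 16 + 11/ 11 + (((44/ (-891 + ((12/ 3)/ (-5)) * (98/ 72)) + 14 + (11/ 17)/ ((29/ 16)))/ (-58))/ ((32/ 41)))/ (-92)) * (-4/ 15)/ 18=-1058949754813/ 9504425998080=-0.11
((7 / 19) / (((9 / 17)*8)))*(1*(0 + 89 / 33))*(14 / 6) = 0.55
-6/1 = -6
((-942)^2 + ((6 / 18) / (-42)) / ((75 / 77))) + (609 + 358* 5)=1201180039 / 1350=889762.99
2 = 2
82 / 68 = 41 / 34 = 1.21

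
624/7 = 89.14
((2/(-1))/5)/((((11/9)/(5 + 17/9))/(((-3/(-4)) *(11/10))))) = -93/50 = -1.86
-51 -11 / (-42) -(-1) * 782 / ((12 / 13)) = 5575 / 7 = 796.43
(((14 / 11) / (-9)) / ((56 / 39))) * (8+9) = -221 / 132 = -1.67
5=5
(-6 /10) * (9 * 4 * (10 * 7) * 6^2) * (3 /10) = -81648 /5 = -16329.60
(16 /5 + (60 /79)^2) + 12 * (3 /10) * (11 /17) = 647854 /106097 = 6.11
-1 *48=-48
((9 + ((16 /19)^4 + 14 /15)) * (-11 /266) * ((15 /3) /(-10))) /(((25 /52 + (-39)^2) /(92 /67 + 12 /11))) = 481623715352 /1378167225441405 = 0.00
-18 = -18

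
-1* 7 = -7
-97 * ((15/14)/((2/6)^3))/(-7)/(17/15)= 589275/1666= 353.71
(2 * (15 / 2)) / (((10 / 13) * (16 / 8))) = 9.75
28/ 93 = 0.30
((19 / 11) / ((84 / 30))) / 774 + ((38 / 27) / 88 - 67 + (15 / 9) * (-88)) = -19099658 / 89397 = -213.65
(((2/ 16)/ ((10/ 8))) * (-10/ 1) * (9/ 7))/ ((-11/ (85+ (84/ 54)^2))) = 7081/ 693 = 10.22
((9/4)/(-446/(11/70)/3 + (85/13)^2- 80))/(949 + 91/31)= -119691/49793948200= -0.00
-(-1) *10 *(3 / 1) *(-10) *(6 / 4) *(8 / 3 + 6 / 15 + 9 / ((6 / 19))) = -14205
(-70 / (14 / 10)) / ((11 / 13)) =-650 / 11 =-59.09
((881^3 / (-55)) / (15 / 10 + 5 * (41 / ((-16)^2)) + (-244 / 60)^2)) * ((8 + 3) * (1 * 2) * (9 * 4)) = -567169281239040 / 1085101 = -522688008.99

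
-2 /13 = -0.15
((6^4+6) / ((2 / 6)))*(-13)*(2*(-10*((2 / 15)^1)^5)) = 722176 / 16875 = 42.80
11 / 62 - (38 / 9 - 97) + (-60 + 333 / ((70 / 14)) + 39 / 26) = 140972 / 1395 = 101.06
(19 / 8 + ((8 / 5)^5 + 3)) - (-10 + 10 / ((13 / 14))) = 4904747 / 325000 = 15.09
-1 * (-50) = 50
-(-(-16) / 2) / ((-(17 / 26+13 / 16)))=1664 / 305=5.46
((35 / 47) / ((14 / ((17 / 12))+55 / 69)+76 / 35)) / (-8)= -1436925 / 198374968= -0.01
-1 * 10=-10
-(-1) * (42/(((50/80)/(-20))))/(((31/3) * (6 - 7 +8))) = -576/31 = -18.58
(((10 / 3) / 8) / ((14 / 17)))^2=7225 / 28224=0.26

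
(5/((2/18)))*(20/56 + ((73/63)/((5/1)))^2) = 81533/4410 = 18.49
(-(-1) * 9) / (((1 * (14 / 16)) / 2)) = 144 / 7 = 20.57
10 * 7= 70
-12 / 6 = -2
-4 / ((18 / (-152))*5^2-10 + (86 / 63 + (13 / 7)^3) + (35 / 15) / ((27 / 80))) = -8446032 / 3638933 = -2.32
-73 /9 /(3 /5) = -365 /27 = -13.52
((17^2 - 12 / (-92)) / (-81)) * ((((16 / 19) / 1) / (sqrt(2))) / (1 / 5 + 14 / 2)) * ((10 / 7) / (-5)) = 1000 * sqrt(2) / 16767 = 0.08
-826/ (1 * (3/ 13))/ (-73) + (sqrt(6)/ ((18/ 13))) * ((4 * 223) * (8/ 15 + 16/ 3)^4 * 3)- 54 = -1088/ 219 + 347703369728 * sqrt(6)/ 151875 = 5607868.86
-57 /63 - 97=-2056 /21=-97.90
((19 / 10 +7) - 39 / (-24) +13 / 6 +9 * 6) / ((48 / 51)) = 136051 / 1920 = 70.86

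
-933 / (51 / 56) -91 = -18963 / 17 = -1115.47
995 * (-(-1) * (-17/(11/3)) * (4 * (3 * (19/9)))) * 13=-16712020/11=-1519274.55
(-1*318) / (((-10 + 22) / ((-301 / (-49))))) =-2279 / 14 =-162.79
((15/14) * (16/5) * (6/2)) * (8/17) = 576/119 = 4.84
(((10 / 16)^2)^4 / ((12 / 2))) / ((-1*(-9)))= 390625 / 905969664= 0.00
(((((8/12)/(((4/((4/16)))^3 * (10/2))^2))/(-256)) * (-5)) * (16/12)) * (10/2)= 1/4831838208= 0.00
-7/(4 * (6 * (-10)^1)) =7/240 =0.03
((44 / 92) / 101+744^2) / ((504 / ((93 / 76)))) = 5694541187 / 4237152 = 1343.95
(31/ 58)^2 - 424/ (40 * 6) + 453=22783649/ 50460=451.52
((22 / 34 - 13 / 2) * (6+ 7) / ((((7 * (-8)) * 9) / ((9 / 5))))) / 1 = 2587 / 9520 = 0.27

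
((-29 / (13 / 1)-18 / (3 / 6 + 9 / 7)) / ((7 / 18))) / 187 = -72018 / 425425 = -0.17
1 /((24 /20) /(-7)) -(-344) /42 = 33 /14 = 2.36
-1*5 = -5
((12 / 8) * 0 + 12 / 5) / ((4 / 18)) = 54 / 5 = 10.80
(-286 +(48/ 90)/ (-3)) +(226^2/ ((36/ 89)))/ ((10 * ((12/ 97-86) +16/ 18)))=-2903053657/ 6677460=-434.75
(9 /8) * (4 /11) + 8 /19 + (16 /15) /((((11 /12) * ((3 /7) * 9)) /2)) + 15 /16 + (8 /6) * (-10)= -4948831 /451440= -10.96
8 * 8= 64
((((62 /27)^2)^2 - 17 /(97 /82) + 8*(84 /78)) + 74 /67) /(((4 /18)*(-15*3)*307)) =-103956686698 /13784255720469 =-0.01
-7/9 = -0.78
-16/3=-5.33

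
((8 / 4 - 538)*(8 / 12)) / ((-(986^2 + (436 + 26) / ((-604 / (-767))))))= 323744 / 881341107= 0.00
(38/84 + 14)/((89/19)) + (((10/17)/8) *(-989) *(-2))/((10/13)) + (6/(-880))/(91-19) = 7163740603/37280320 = 192.16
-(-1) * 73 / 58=73 / 58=1.26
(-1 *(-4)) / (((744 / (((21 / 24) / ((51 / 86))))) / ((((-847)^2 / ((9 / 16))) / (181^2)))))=431880218 / 1398468807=0.31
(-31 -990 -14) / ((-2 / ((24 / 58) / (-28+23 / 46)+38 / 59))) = 6126579 / 18821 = 325.52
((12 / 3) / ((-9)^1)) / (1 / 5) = -20 / 9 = -2.22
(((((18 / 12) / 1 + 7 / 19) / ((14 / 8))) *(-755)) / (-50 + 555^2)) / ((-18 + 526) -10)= -10721 / 2039841615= -0.00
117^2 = 13689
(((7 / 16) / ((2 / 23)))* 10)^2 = 648025 / 256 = 2531.35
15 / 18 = 5 / 6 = 0.83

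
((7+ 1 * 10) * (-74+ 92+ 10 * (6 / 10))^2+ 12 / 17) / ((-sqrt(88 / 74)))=-83238 * sqrt(407) / 187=-8980.02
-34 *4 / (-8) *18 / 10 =153 / 5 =30.60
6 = 6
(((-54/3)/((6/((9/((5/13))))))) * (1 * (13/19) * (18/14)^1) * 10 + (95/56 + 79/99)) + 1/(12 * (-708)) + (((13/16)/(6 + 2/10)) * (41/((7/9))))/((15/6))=-26214170877/42813232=-612.29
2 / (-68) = -1 / 34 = -0.03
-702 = -702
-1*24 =-24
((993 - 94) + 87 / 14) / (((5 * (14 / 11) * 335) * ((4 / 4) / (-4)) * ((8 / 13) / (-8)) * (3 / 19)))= 34432541 / 246225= 139.84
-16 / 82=-8 / 41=-0.20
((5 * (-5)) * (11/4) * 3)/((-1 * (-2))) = -825/8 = -103.12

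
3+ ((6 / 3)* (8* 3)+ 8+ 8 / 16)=119 / 2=59.50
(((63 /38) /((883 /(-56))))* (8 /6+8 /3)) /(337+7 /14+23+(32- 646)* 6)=14112 /111516719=0.00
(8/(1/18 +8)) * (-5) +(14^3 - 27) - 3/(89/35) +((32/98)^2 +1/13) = 218403283057/80560753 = 2711.04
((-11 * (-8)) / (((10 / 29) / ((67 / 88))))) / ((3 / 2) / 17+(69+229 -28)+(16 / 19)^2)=11924191 / 16618835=0.72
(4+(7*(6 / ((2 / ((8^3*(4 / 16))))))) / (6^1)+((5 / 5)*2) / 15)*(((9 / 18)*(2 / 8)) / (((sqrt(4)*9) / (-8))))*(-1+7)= -6782 / 45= -150.71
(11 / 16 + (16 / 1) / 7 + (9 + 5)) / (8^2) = 1901 / 7168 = 0.27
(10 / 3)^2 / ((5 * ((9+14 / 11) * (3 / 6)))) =440 / 1017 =0.43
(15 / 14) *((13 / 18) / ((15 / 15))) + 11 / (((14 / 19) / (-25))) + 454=6851 / 84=81.56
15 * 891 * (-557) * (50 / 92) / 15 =-12407175 / 46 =-269721.20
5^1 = 5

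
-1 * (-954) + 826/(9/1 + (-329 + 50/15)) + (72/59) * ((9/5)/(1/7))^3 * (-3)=-892879143/140125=-6372.02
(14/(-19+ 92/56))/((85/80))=-3136/4131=-0.76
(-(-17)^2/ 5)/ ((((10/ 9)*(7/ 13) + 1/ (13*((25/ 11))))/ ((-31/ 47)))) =5241015/ 86903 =60.31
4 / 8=1 / 2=0.50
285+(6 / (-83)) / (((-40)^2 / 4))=4730997 / 16600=285.00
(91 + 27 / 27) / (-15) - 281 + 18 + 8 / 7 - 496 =-80219 / 105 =-763.99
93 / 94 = 0.99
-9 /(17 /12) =-108 /17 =-6.35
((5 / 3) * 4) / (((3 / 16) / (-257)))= -82240 / 9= -9137.78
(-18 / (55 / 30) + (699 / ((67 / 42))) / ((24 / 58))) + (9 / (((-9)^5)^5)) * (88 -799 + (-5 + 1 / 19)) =2343658146095345032912910589127 / 2233939004810891511233288166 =1049.11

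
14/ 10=7/ 5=1.40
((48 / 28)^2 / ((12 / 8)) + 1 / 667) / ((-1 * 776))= -64081 / 25362008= -0.00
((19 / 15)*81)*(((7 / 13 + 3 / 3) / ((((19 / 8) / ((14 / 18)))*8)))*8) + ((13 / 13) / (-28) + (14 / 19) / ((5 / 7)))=1821957 / 34580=52.69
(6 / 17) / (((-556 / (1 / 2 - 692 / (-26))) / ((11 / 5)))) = -4653 / 122876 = -0.04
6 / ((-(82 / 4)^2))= -24 / 1681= -0.01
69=69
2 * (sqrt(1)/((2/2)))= 2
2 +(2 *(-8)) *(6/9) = -26/3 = -8.67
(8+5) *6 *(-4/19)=-16.42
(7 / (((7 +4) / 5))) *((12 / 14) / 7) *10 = 300 / 77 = 3.90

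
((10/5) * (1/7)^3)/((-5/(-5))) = 2/343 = 0.01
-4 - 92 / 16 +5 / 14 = -263 / 28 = -9.39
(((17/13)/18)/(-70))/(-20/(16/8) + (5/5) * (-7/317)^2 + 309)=-1708313/492157738800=-0.00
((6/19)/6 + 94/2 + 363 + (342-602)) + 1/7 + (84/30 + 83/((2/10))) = 377717/665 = 568.00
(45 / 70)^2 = 81 / 196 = 0.41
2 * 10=20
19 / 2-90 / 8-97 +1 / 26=-5133 / 52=-98.71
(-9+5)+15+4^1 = 15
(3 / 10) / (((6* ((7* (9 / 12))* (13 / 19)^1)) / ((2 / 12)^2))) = 19 / 49140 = 0.00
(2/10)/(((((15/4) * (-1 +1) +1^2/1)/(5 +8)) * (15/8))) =104/75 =1.39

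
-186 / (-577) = 186 / 577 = 0.32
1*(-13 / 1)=-13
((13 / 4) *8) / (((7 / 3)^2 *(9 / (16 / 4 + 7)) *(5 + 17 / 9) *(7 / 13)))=16731 / 10633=1.57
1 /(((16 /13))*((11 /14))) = 91 /88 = 1.03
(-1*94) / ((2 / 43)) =-2021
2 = 2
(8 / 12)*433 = 866 / 3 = 288.67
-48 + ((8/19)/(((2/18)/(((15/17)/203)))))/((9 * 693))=-727029032/15146439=-48.00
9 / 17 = 0.53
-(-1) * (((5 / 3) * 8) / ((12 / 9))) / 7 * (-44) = -440 / 7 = -62.86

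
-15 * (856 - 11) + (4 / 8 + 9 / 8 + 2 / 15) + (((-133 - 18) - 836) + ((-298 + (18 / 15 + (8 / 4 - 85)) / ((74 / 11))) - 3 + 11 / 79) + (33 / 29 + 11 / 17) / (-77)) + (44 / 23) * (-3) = -389188244063167 / 27840873480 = -13979.02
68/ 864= 17/ 216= 0.08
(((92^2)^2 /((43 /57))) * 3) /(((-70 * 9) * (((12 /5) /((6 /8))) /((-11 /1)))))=1554465.62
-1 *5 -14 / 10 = -32 / 5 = -6.40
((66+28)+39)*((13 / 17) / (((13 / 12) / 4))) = 6384 / 17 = 375.53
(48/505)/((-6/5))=-8/101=-0.08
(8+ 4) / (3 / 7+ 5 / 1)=42 / 19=2.21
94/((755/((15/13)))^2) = 846/3853369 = 0.00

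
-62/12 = -31/6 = -5.17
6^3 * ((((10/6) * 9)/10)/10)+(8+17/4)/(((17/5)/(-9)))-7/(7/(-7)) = 2371/340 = 6.97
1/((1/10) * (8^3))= 5/256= 0.02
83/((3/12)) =332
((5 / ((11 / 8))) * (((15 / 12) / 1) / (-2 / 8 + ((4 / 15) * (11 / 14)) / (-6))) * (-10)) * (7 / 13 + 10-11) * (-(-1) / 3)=-24.54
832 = 832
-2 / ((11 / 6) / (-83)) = 996 / 11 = 90.55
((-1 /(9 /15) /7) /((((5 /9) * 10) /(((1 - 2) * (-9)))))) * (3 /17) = -81 /1190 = -0.07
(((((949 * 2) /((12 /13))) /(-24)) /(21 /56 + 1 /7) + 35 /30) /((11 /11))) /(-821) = 42875 /214281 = 0.20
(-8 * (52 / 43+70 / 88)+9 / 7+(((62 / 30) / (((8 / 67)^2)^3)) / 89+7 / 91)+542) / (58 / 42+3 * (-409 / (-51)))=2186963616066107269 / 6514572528189440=335.70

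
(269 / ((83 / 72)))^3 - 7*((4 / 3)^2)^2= 588489328684288 / 46314747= 12706305.59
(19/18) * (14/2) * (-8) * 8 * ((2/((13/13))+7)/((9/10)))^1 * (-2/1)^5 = 1361920/9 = 151324.44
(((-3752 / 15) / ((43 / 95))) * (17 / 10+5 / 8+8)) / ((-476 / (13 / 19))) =359723 / 43860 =8.20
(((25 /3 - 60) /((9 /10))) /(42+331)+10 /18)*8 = 32360 /10071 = 3.21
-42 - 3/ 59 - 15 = -3366/ 59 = -57.05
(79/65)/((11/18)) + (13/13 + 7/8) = 3.86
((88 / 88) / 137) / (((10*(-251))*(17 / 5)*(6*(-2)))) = 1 / 14029896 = 0.00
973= 973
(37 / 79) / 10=37 / 790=0.05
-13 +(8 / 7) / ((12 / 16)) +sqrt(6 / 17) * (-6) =-241 / 21 - 6 * sqrt(102) / 17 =-15.04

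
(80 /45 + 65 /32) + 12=4553 /288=15.81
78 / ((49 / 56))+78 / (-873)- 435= -704693 / 2037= -345.95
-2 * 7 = -14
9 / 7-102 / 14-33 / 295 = -1803 / 295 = -6.11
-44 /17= -2.59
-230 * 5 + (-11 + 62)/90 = -34483/30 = -1149.43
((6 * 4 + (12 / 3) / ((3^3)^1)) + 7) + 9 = 1084 / 27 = 40.15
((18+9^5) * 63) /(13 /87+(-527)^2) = 323746227 /24162436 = 13.40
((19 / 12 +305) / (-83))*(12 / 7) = -3679 / 581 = -6.33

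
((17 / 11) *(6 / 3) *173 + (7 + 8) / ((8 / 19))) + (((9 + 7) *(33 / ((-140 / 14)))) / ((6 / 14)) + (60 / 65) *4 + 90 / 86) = 111147133 / 245960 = 451.89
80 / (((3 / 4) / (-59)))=-18880 / 3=-6293.33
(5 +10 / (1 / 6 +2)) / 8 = 125 / 104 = 1.20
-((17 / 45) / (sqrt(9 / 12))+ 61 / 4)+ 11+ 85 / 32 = -2.03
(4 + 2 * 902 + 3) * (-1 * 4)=-7244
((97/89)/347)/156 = 97/4817748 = 0.00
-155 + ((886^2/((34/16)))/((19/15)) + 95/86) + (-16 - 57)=8094856021/27778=291412.49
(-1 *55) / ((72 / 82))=-2255 / 36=-62.64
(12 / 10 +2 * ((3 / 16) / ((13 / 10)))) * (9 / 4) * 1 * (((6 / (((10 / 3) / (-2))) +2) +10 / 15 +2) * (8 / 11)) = 9288 / 3575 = 2.60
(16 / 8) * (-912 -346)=-2516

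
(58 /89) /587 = 0.00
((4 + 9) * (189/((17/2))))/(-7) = -702/17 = -41.29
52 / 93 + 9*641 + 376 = 571537 / 93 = 6145.56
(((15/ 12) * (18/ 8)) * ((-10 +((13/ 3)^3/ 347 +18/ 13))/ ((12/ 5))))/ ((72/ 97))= -2475359975/ 187080192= -13.23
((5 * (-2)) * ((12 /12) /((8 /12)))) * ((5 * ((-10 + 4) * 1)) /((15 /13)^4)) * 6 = 114244 /75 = 1523.25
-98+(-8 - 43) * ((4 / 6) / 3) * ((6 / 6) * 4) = -430 / 3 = -143.33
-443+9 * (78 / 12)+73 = -623 / 2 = -311.50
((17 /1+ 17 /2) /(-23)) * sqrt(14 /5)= -51 * sqrt(70) /230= -1.86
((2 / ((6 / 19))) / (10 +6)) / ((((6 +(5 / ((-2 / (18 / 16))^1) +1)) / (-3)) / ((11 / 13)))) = -0.24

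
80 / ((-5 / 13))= -208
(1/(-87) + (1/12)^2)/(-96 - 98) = 19/810144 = 0.00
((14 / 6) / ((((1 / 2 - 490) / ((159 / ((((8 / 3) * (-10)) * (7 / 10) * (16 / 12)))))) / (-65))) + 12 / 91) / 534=-877829 / 253725472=-0.00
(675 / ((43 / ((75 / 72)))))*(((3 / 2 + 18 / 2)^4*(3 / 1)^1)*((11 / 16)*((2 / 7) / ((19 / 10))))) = 25786096875 / 418304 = 61644.39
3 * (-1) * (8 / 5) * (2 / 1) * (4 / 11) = -192 / 55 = -3.49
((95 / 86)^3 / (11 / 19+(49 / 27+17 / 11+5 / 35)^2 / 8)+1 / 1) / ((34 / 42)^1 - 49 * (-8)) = 3796338771517278 / 910427204001973457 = 0.00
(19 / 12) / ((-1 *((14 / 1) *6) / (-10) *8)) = 95 / 4032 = 0.02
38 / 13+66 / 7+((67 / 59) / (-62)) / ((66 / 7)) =271322393 / 21969948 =12.35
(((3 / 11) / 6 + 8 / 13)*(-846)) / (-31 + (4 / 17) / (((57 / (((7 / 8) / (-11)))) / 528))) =25822881 / 1439867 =17.93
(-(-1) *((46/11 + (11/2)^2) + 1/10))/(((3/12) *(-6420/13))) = -923/3300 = -0.28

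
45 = 45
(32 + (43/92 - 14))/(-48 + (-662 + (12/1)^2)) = -1699/52072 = -0.03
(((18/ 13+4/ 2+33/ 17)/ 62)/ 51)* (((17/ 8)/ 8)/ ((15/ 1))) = 1177/ 39461760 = 0.00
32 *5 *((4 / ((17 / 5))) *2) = 6400 / 17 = 376.47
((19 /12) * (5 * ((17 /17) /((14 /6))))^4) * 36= 2885625 /2401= 1201.84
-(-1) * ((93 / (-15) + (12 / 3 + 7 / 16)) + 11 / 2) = 299 / 80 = 3.74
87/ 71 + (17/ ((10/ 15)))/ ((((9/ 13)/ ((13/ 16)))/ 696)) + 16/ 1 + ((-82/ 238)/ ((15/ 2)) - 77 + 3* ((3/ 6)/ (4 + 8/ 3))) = 21057937217/ 1013880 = 20769.65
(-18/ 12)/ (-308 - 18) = 3/ 652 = 0.00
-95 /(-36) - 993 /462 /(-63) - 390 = -835077 /2156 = -387.33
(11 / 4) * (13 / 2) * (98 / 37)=7007 / 148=47.34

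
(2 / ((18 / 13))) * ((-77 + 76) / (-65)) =1 / 45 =0.02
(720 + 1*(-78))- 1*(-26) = 668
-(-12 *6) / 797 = 72 / 797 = 0.09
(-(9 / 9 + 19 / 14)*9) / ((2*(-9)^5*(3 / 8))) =22 / 45927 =0.00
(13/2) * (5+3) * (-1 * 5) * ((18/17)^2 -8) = 516880/289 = 1788.51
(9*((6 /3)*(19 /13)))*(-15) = -5130 /13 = -394.62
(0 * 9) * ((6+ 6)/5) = 0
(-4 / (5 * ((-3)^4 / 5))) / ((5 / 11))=-44 / 405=-0.11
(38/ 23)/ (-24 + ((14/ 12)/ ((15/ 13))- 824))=-3420/ 1753267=-0.00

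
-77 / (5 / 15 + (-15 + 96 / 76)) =4389 / 764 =5.74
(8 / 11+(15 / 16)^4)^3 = 1263785953496597747 / 374643194001883136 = 3.37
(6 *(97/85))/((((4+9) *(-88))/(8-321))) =91083/48620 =1.87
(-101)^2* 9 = 91809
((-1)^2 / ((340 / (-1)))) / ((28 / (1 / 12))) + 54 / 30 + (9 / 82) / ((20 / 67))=10153039 / 4683840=2.17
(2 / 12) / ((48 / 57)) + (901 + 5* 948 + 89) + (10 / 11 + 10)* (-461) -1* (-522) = 1291601 / 1056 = 1223.11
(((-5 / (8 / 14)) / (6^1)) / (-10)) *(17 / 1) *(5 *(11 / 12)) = 11.36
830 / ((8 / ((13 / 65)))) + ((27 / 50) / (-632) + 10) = 971673 / 31600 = 30.75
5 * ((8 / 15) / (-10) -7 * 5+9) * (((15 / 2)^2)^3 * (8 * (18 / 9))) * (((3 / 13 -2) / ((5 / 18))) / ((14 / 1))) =30715048125 / 182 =168764000.69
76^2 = 5776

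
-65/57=-1.14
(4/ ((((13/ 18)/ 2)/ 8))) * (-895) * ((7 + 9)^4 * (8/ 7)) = -540561899520/ 91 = -5940240654.07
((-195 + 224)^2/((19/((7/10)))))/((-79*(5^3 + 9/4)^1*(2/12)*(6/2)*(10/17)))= -200158/19100225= -0.01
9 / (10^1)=9 / 10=0.90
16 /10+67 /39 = 647 /195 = 3.32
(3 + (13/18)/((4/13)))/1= 385/72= 5.35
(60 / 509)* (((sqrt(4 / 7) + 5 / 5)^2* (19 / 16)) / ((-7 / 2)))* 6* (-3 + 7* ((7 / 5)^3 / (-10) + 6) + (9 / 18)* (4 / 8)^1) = -175540563 / 12470500 - 15958233* sqrt(7) / 3117625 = -27.62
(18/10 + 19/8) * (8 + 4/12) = 835/24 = 34.79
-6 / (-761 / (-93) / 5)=-3.67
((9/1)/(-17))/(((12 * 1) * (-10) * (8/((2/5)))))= 3/13600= 0.00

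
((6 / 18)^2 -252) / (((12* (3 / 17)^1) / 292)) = -34732.68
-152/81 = -1.88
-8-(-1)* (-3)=-11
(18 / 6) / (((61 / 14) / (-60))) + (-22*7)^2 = 1444156 / 61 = 23674.69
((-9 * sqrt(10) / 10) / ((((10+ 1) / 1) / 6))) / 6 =-0.26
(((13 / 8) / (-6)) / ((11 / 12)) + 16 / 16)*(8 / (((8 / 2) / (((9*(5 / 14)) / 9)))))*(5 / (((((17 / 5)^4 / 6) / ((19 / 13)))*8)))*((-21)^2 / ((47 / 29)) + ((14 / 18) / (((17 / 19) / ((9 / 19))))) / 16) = 1247419171875 / 222088352512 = 5.62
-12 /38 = -6 /19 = -0.32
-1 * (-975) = 975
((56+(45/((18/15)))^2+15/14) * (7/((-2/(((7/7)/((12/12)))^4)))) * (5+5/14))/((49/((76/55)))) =-11677305/15092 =-773.74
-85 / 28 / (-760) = 17 / 4256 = 0.00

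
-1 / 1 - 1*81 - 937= -1019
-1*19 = -19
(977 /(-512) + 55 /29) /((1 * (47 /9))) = -1557 /697856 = -0.00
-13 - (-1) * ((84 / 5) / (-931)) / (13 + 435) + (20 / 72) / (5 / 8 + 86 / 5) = -6205767331 / 477938160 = -12.98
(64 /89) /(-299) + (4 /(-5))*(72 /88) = -961516 /1463605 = -0.66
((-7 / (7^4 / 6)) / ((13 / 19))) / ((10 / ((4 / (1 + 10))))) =-228 / 245245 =-0.00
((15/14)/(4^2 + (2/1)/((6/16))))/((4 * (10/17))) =153/7168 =0.02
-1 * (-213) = 213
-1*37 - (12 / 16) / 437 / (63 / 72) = -113189 / 3059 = -37.00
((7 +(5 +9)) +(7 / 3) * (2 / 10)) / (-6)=-161 / 45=-3.58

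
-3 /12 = -1 /4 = -0.25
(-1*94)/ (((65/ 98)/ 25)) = -46060/ 13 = -3543.08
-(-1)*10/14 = 0.71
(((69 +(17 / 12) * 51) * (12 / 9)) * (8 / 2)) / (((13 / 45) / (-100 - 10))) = -3729000 / 13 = -286846.15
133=133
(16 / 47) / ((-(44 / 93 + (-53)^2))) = -1488 / 12280207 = -0.00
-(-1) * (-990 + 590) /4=-100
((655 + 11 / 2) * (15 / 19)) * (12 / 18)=6605 / 19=347.63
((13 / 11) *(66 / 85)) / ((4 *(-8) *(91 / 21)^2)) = -27 / 17680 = -0.00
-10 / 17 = -0.59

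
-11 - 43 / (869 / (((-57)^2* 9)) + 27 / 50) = -72030677 / 832957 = -86.48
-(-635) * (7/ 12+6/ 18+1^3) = 14605/ 12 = 1217.08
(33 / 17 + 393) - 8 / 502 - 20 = 1599806 / 4267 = 374.93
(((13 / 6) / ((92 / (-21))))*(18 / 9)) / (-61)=91 / 5612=0.02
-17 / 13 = -1.31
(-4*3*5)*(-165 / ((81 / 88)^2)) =8518400 / 729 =11685.05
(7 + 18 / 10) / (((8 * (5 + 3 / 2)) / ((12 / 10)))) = 66 / 325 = 0.20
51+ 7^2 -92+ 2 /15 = 122 /15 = 8.13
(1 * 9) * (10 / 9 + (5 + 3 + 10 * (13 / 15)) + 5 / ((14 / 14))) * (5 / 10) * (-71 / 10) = -2911 / 4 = -727.75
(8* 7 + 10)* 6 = 396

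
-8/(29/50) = -400/29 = -13.79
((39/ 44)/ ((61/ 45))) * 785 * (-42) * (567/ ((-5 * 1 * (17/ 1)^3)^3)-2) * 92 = 143473439965836958614/ 36169302331585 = 3966718.48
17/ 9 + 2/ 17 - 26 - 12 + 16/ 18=-5371/ 153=-35.10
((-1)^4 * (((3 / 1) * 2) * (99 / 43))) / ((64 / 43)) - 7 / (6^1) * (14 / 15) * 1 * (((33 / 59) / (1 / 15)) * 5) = -68717 / 1888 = -36.40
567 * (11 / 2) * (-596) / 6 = -309771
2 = 2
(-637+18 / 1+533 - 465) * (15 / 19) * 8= -3480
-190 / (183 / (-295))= 56050 / 183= 306.28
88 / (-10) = -44 / 5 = -8.80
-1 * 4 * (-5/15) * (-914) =-3656/3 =-1218.67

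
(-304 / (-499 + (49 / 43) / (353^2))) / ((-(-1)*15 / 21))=712638871 / 835542270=0.85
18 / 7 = 2.57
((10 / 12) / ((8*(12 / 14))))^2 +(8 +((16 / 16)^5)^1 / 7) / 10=2406779 / 2903040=0.83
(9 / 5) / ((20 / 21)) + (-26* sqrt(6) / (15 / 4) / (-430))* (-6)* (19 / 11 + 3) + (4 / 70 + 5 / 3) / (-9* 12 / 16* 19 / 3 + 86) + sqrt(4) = 1427717 / 363300 -5408* sqrt(6) / 11825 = 2.81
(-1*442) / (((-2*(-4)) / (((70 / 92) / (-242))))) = 7735 / 44528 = 0.17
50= 50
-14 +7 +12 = 5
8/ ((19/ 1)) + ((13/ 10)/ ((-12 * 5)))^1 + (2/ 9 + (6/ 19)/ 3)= 0.73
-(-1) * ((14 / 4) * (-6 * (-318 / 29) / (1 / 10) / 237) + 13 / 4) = 118823 / 9164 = 12.97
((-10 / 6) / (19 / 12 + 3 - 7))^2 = 400 / 841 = 0.48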